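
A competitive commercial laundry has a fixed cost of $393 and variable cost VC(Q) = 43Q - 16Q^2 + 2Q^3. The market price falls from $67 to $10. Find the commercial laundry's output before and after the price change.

MC = 43 - 32Q + 6Q^2; the shutdown threshold is min AVC = $11 (at Q = 4).
At P = $67 ≥ min AVC, set P = MC on the rising branch: Q = 6.
At P = $10 < min AVC = $11, price no longer covers variable cost at any output, so the firm shuts down: Q = 0.

Output falls from 6 to 0 (the firm shuts down)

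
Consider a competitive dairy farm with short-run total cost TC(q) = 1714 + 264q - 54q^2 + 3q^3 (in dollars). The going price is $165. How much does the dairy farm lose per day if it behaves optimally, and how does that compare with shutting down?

AVC = 264 - 54q + 3q^2 has its minimum $21 at q = 9; price $165 clears that bar, so the firm operates.
With MC = 264 - 108q + 9q^2, P = MC on the upward-sloping part at q* = 11.
TR = 165·11 = 1815. TC = 1714 + 363 = 2077. Profit = 1815 − 2077 = -$262.
Shutting down would mean losing the fixed cost of $1714, so operating at a loss of $262 is better by $1452.

Profit = -$262 at q = 11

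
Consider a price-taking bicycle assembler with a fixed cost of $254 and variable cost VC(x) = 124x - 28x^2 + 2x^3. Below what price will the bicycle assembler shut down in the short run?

The shutdown price is the minimum of AVC. VC = 124x - 28x^2 + 2x^3, so AVC = 124 - 28x + 2x^2.
dAVC/dx = -28 + 4x = 0 gives x = 7. min AVC = 124 - 28·7 + 2·7^2 = 26.
The firm shuts down for any P below $26.

$26 per unit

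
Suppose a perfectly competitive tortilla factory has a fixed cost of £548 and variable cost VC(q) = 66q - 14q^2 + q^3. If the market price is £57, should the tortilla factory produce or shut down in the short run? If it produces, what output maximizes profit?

Variable cost is VC = 66q - 14q^2 + q^3, so AVC = VC/q = 66 - 14q + q^2 and MC = dTC/dq = 66 - 28q + 3q^2.
AVC hits its minimum where MC = AVC, at q = 7, giving min AVC = 66 - 14·7 + 7^2 = £17.
Since P = £57 ≥ min AVC = £17, price covers variable cost and the firm should produce.
P = MC gives 9 - 28q + 3q^2 = 0, with roots 1/3 and 9. Take the larger (rising MC): q* = 9.
Check: AVC at q = 9 is £21 ≤ P, so revenue covers variable cost.
Profit = P·q − TC = 57·9 − 737 = -£224, a loss, but smaller than the £548 fixed cost the firm would lose by shutting down.

Produce at q = 9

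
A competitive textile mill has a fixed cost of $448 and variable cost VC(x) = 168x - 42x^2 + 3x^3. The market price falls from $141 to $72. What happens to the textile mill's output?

AVC = 168 - 42x + 3x^2, minimized at x = 7 where min AVC = $21. MC = 168 - 84x + 9x^2.
At P = $141 ≥ min AVC, set P = MC on the rising branch: x = 9.
At P = $72 ≥ min AVC, set P = MC: x = 8. The firm stays open but cuts output.

Output falls from 9 to 8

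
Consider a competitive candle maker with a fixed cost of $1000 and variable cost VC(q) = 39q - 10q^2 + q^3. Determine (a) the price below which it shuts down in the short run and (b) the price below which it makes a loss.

Shutdown price = $14; break-even price = $139

AVC = 39 - 10q + q^2; minimized at q = 5, giving min AVC = $14. That is the shutdown price.
ATC = 1000/q + 39 - 10q + q^2. Setting dATC/dq = −1000/q^2 − 10 + 2q = 0 gives q = 10 (since 2·10^3 − 10·10^2 = 1000).
min ATC = 1000/10 + 39 − 10·10 + 10^2 = $139. That is the break-even price.
For $14 ≤ P < $139 the firm produces at a loss; below $14 it shuts down.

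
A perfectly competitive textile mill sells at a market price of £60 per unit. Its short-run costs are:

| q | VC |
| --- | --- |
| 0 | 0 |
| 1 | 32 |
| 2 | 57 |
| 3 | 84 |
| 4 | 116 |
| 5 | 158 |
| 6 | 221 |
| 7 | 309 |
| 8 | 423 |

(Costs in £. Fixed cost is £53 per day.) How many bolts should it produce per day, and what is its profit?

q = 5; profit = £89

Profit at each row (π = 60q − TC): q=0: -53; q=1: -25; q=2: 10; q=3: 43; q=4: 71; q=5: 89; q=6: 86; q=7: 58; q=8: 4.
Profit is maximized at q = 5. AVC there is 158/5 = £31.60 ≤ P, so producing beats shutting down (which would give -£53).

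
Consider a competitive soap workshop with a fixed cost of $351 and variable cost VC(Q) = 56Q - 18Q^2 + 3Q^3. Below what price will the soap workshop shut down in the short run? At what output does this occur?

The shutdown price is the minimum of AVC. VC = 56Q - 18Q^2 + 3Q^3, so AVC = 56 - 18Q + 3Q^2.
At the minimum of AVC, MC = AVC. MC = 56 - 36Q + 9Q^2; setting MC = AVC gives 6Q^2 - 18Q = 0, so Q = 3. min AVC = 29.
The firm shuts down for any P below $29.

$29 per unit, at Q = 3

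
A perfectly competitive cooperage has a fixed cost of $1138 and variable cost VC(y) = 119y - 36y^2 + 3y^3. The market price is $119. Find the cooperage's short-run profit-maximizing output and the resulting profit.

Profit = -$370 at y = 8

AVC = 119 - 36y + 3y^2 has its minimum $11 at y = 6; price $119 clears that bar, so the firm operates.
MC = 119 - 72y + 9y^2. Setting P = MC and taking the root on the rising branch gives y* = 8.
TR = 119·8 = 952. TC = 1138 + 184 = 1322. Profit = 952 − 1322 = -$370.
That loss of $370 beats the $1138 the firm would lose by shutting down; producing recovers $768 of fixed cost.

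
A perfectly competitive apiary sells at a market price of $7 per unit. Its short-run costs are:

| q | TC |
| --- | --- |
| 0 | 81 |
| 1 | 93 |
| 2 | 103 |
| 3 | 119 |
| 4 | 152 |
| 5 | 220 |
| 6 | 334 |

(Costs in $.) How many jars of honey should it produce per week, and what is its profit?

q = 0 (shut down); profit = -$81

Profit at each row (π = 7q − TC): q=0: -81; q=1: -86; q=2: -89; q=3: -98; q=4: -124; q=5: -185; q=6: -292.
Profit is highest at q = 0. Equivalently, the lowest AVC in the table is 22/2 ≈ $11 at q = 2, and P = $7 falls below it — price never covers variable cost, so the firm shuts down and loses only its fixed cost.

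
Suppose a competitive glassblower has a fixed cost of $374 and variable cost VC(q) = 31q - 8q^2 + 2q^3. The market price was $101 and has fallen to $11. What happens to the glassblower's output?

Output falls from 5 to 0 (the firm shuts down)

AVC = 31 - 8q + 2q^2, minimized at q = 2 where min AVC = $23. MC = 31 - 16q + 6q^2.
With P = $101 above the shutdown price, P = MC gives q = 5.
At P = $11 < min AVC = $23, price no longer covers variable cost at any output, so the firm shuts down: q = 0.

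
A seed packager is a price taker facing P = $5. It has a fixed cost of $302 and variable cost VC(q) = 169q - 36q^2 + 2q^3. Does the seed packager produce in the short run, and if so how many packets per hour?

From TC, MC = TC'(q) = 169 - 72q + 6q^2 and AVC = VC/q = 169 - 36q + 2q^2.
AVC hits its minimum where MC = AVC, at q = 9, giving min AVC = 169 - 36·9 + 2·9^2 = $7.
Since P = $5 < min AVC = $7, price fails to cover variable cost at any output.
Best response: produce nothing and absorb the $302 fixed cost.

Shut down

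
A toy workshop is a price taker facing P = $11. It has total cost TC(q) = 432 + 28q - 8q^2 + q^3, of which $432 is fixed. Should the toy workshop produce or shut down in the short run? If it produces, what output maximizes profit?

Strip out fixed cost: VC = 28q - 8q^2 + q^3. Then AVC = 28 - 8q + q^2 and MC = 28 - 16q + 3q^2.
AVC hits its minimum where MC = AVC, at q = 4, giving min AVC = 28 - 8·4 + 4^2 = $12.
Since P = $11 < min AVC = $12, price fails to cover variable cost at any output.
Shutting down limits the loss to fixed cost, $432.

Shut down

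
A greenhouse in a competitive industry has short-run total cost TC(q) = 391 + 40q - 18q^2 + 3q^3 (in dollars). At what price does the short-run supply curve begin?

$13 per unit

The shutdown price is the minimum of AVC. VC = 40q - 18q^2 + 3q^3, so AVC = 40 - 18q + 3q^2.
dAVC/dq = -18 + 6q = 0 gives q = 3. min AVC = 40 - 18·3 + 3·3^2 = 13.
For P < $13 the firm produces nothing.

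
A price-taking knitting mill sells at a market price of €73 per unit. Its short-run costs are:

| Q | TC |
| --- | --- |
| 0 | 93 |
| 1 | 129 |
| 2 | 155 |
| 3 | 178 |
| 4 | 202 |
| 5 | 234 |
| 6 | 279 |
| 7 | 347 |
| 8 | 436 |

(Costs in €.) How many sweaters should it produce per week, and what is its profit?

Profit at each row (π = 73Q − TC): Q=0: -93; Q=1: -56; Q=2: -9; Q=3: 41; Q=4: 90; Q=5: 131; Q=6: 159; Q=7: 164; Q=8: 148.
Profit is maximized at Q = 7. AVC there is 254/7 = €36.29 ≤ P, so producing beats shutting down (which would give -€93).

Q = 7; profit = €164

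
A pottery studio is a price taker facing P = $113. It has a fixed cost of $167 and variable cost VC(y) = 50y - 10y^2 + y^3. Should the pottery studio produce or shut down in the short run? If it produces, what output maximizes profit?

Produce at y = 9

From TC, MC = TC'(y) = 50 - 20y + 3y^2 and AVC = VC/y = 50 - 10y + y^2.
AVC is minimized where dAVC/dy = -10 + 2y = 0, at y = 5; min AVC = 50 - 10·5 + 5^2 = $25.
Because $113 ≥ $25, revenue can cover variable cost; the firm operates.
Solving P = MC: -63 - 20y + 3y^2 = 0 ⇒ y = -7/3 or 9. On the upward-sloping branch, y* = 9.
Check: AVC at y = 9 is $41 ≤ P, so revenue covers variable cost.
Profit = P·y − TC = 113·9 − 536 = $481.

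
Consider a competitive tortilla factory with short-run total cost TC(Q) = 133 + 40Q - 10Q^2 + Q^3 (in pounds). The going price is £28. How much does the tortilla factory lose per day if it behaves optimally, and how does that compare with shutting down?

AVC = 40 - 10Q + Q^2 has its minimum £15 at Q = 5; price £28 clears that bar, so the firm operates.
MC = 40 - 20Q + 3Q^2. Setting P = MC and taking the root on the rising branch gives Q* = 6.
TR = 28·6 = 168. TC = 133 + 96 = 229. Profit = 168 − 229 = -£61.
Shutting down would mean losing the fixed cost of £133, so operating at a loss of £61 is better by £72.

Profit = -£61 at Q = 6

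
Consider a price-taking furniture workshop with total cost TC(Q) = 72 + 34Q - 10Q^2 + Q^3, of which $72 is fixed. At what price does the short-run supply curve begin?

The shutdown price is the minimum of AVC. VC = 34Q - 10Q^2 + Q^3, so AVC = 34 - 10Q + Q^2.
At the minimum of AVC, MC = AVC. MC = 34 - 20Q + 3Q^2; setting MC = AVC gives 2Q^2 - 10Q = 0, so Q = 5. min AVC = 9.
So the shutdown price is $9.

$9 per unit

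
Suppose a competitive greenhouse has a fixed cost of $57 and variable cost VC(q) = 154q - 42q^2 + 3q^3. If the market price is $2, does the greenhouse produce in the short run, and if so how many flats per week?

Shut down

Variable cost is VC = 154q - 42q^2 + 3q^3, so AVC = VC/q = 154 - 42q + 3q^2 and MC = dTC/dq = 154 - 84q + 9q^2.
AVC hits its minimum where MC = AVC, at q = 7, giving min AVC = 154 - 42·7 + 3·7^2 = $7.
Since P = $2 < min AVC = $7, price fails to cover variable cost at any output.
Best response: produce nothing and absorb the $57 fixed cost.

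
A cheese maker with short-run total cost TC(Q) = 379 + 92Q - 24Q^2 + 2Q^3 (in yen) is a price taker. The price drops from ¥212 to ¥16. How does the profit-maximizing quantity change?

AVC = 92 - 24Q + 2Q^2, minimized at Q = 6 where min AVC = ¥20. MC = 92 - 48Q + 6Q^2.
With P = ¥212 above the shutdown price, P = MC gives Q = 10.
At P = ¥16 < min AVC = ¥20, price no longer covers variable cost at any output, so the firm shuts down: Q = 0.

Output falls from 10 to 0 (the firm shuts down)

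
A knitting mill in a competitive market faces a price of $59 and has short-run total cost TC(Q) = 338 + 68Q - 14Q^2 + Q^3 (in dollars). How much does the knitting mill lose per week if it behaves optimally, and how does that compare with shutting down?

AVC = 68 - 14Q + Q^2; min AVC = $19 at Q = 7. Since P = $59 ≥ min AVC, the firm produces.
With MC = 68 - 28Q + 3Q^2, P = MC on the upward-sloping part at Q* = 9.
TR = 59·9 = 531. TC = 338 + 207 = 545. Profit = 531 − 545 = -$14.
By producing, the firm covers all variable cost plus $324 of fixed cost; shutting down would lose the full $338.

Profit = -$14 at Q = 9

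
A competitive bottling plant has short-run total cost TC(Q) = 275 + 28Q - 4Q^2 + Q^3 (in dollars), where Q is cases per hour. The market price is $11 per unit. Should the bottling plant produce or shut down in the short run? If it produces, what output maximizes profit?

Variable cost is VC = 28Q - 4Q^2 + Q^3, so AVC = VC/Q = 28 - 4Q + Q^2 and MC = dTC/dQ = 28 - 8Q + 3Q^2.
AVC is minimized where dAVC/dQ = -4 + 2Q = 0, at Q = 2; min AVC = 28 - 4·2 + 2^2 = $24.
With P < min AVC ($11 < $24), every unit sold adds to the loss.
Shutting down limits the loss to fixed cost, $275.

Shut down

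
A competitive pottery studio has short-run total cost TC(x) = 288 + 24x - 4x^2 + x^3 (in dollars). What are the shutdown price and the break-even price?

Shutdown price = $20; break-even price = $84

Shutdown price = min AVC. AVC = 24 - 4x + x^2, with vertex at x = 2 and minimum $20.
ATC = 288/x + 24 - 4x + x^2. Setting dATC/dx = −288/x^2 − 4 + 2x = 0 gives x = 6 (since 2·6^3 − 4·6^2 = 288).
min ATC = 288/6 + 24 − 4·6 + 6^2 = $84. That is the break-even price.
Between these two prices the firm operates at a loss; above $84 it earns a profit.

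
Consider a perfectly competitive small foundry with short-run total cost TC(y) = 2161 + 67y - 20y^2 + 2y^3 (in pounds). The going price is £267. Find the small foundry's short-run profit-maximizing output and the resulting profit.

AVC = 67 - 20y + 2y^2; min AVC = £17 at y = 5. Since P = £267 ≥ min AVC, the firm produces.
With MC = 67 - 40y + 6y^2, P = MC on the upward-sloping part at y* = 10.
TR = 267·10 = 2670. TC = 2161 + 670 = 2831. Profit = 2670 − 2831 = -£161.
That loss of £161 beats the £2161 the firm would lose by shutting down; producing recovers £2000 of fixed cost.

Profit = -£161 at y = 10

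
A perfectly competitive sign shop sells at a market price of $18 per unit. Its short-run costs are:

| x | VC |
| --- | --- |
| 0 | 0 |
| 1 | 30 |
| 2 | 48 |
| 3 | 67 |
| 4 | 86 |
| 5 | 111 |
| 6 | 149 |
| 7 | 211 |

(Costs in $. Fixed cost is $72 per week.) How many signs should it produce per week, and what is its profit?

Profit at each row (π = 18x − TC): x=0: -72; x=1: -84; x=2: -84; x=3: -85; x=4: -86; x=5: -93; x=6: -113; x=7: -157.
Profit is highest at x = 0. Equivalently, the lowest AVC in the table is 86/4 ≈ $21.50 at x = 4, and P = $18 falls below it — price never covers variable cost, so the firm shuts down and loses only its fixed cost.

x = 0 (shut down); profit = -$72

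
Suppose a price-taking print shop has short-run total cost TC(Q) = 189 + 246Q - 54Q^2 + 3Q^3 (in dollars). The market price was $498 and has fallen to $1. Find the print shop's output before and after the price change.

AVC = 246 - 54Q + 3Q^2, minimized at Q = 9 where min AVC = $3. MC = 246 - 108Q + 9Q^2.
At P = $498 ≥ min AVC, set P = MC on the rising branch: Q = 14.
At P = $1 < min AVC = $3, price no longer covers variable cost at any output, so the firm shuts down: Q = 0.

Output falls from 14 to 0 (the firm shuts down)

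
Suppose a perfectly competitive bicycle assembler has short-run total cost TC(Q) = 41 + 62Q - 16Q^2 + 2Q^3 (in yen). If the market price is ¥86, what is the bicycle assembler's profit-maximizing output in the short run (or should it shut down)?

Produce at Q = 6

Strip out fixed cost: VC = 62Q - 16Q^2 + 2Q^3. Then AVC = 62 - 16Q + 2Q^2 and MC = 62 - 32Q + 6Q^2.
AVC is minimized where dAVC/dQ = -16 + 4Q = 0, at Q = 4; min AVC = 62 - 16·4 + 2·4^2 = ¥30.
P = ¥86 exceeds min AVC = ¥30, so the firm stays open.
Solving P = MC: -24 - 32Q + 6Q^2 = 0 ⇒ Q = -2/3 or 6. On the upward-sloping branch, Q* = 6.
Check: AVC at Q = 6 is ¥38 ≤ P, so revenue covers variable cost.
Profit = P·Q − TC = 86·6 − 269 = ¥247.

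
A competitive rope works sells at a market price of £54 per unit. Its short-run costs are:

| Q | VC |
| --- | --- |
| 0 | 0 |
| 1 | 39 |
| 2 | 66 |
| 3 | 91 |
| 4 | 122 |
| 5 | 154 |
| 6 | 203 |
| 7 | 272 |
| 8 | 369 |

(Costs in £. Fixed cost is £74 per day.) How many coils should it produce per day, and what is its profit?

Compute π = P·Q − TC at each output: Q=0: -74; Q=1: -59; Q=2: -32; Q=3: -3; Q=4: 20; Q=5: 42; Q=6: 47; Q=7: 32; Q=8: -11.
Profit is maximized at Q = 6. AVC there is 203/6 = £33.83 ≤ P, so producing beats shutting down (which would give -£74).

Q = 6; profit = £47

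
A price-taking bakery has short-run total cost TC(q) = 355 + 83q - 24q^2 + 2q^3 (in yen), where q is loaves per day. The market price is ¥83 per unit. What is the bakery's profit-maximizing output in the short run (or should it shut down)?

Strip out fixed cost: VC = 83q - 24q^2 + 2q^3. Then AVC = 83 - 24q + 2q^2 and MC = 83 - 48q + 6q^2.
The AVC parabola has its vertex at q = 24/4 = 6, where AVC = 83 - 24·6 + 2·6^2 = ¥11.
Because ¥83 ≥ ¥11, revenue can cover variable cost; the firm operates.
P = MC gives -48q + 6q^2 = 0, with roots 0 and 8. Take the larger (rising MC): q* = 8.
Check: AVC at q = 8 is ¥19 ≤ P, so revenue covers variable cost.
Profit = P·q − TC = 83·8 − 507 = ¥157.

Produce at q = 8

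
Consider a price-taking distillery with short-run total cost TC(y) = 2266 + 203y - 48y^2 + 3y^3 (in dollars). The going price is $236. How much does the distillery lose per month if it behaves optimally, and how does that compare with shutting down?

Profit = -$88 at y = 11

AVC = 203 - 48y + 3y^2; min AVC = $11 at y = 8. Since P = $236 ≥ min AVC, the firm produces.
MC = 203 - 96y + 9y^2. Setting P = MC and taking the root on the rising branch gives y* = 11.
TR = 236·11 = 2596. TC = 2266 + 418 = 2684. Profit = 2596 − 2684 = -$88.
That loss of $88 beats the $2266 the firm would lose by shutting down; producing recovers $2178 of fixed cost.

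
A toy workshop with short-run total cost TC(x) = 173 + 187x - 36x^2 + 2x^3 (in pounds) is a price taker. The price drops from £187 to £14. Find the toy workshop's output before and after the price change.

AVC = 187 - 36x + 2x^2, minimized at x = 9 where min AVC = £25. MC = 187 - 72x + 6x^2.
With P = £187 above the shutdown price, P = MC gives x = 12.
At P = £14 < min AVC = £25, price no longer covers variable cost at any output, so the firm shuts down: x = 0.

Output falls from 12 to 0 (the firm shuts down)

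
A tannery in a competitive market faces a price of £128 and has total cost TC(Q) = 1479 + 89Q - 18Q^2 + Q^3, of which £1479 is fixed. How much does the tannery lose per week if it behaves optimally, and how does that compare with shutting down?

AVC = 89 - 18Q + Q^2 has its minimum £8 at Q = 9; price £128 clears that bar, so the firm operates.
MC = 89 - 36Q + 3Q^2. Setting P = MC and taking the root on the rising branch gives Q* = 13.
TR = 128·13 = 1664. TC = 1479 + 312 = 1791. Profit = 1664 − 1791 = -£127.
By producing, the firm covers all variable cost plus £1352 of fixed cost; shutting down would lose the full £1479.

Profit = -£127 at Q = 13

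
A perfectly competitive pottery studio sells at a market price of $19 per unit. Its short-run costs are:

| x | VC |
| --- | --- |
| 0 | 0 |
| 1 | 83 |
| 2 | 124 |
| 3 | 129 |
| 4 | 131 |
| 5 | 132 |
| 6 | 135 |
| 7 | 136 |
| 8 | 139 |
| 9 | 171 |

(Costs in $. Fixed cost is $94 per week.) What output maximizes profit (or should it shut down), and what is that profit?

x = 8; profit = -$81

Compute π = P·x − TC at each output: x=0: -94; x=1: -158; x=2: -180; x=3: -166; x=4: -149; x=5: -131; x=6: -115; x=7: -97; x=8: -81; x=9: -94.
Profit is maximized at x = 8. AVC there is 139/8 = $17.38 ≤ P, so producing beats shutting down (which would give -$94).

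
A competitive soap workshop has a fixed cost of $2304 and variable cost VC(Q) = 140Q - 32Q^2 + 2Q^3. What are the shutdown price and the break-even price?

Shutdown price = $12; break-even price = $236

AVC = 140 - 32Q + 2Q^2; minimized at Q = 8, giving min AVC = $12. That is the shutdown price.
ATC = 2304/Q + 140 - 32Q + 2Q^2. Setting dATC/dQ = −2304/Q^2 − 32 + 4Q = 0 gives Q = 12 (since 4·12^3 − 32·12^2 = 2304).
min ATC = 2304/12 + 140 − 32·12 + 2·12^2 = $236. That is the break-even price.
Between these two prices the firm operates at a loss; above $236 it earns a profit.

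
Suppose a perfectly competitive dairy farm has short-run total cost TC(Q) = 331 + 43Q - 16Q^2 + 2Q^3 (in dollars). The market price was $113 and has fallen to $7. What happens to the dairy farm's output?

Output falls from 7 to 0 (the firm shuts down)

AVC = 43 - 16Q + 2Q^2, minimized at Q = 4 where min AVC = $11. MC = 43 - 32Q + 6Q^2.
At P = $113 ≥ min AVC, set P = MC on the rising branch: Q = 7.
At P = $7 < min AVC = $11, price no longer covers variable cost at any output, so the firm shuts down: Q = 0.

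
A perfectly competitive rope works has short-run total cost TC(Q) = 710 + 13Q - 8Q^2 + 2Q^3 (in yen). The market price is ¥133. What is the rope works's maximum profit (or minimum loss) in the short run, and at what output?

AVC = 13 - 8Q + 2Q^2; min AVC = ¥5 at Q = 2. Since P = ¥133 ≥ min AVC, the firm produces.
With MC = 13 - 16Q + 6Q^2, P = MC on the upward-sloping part at Q* = 6.
TR = 133·6 = 798. TC = 710 + 222 = 932. Profit = 798 − 932 = -¥134.
That loss of ¥134 beats the ¥710 the firm would lose by shutting down; producing recovers ¥576 of fixed cost.

Profit = -¥134 at Q = 6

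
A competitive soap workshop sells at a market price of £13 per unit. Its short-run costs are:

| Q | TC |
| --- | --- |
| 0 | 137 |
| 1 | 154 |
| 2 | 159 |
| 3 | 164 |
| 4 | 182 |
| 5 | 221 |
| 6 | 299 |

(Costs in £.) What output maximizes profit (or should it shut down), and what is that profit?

Q = 3; profit = -£125

Tabulate TR − TC: Q=0: -137; Q=1: -141; Q=2: -133; Q=3: -125; Q=4: -130; Q=5: -156; Q=6: -221.
Profit is maximized at Q = 3. AVC there is 27/3 = £9 ≤ P, so producing beats shutting down (which would give -£137).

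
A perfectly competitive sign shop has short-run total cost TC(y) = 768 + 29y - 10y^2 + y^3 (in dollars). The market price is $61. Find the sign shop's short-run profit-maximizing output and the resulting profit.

Profit = -$384 at y = 8

AVC = 29 - 10y + y^2; min AVC = $4 at y = 5. Since P = $61 ≥ min AVC, the firm produces.
MC = 29 - 20y + 3y^2. Setting P = MC and taking the root on the rising branch gives y* = 8.
TR = 61·8 = 488. TC = 768 + 104 = 872. Profit = 488 − 872 = -$384.
By producing, the firm covers all variable cost plus $384 of fixed cost; shutting down would lose the full $768.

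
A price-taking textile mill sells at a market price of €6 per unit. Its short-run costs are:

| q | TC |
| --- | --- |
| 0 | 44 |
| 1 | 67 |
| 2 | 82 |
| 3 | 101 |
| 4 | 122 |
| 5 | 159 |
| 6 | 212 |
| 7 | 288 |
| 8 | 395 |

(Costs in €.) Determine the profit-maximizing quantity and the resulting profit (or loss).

Compute π = P·q − TC at each output: q=0: -44; q=1: -61; q=2: -70; q=3: -83; q=4: -98; q=5: -129; q=6: -176; q=7: -246; q=8: -347.
Profit is highest at q = 0. Equivalently, the lowest AVC in the table is 38/2 ≈ €19 at q = 2, and P = €6 falls below it — price never covers variable cost, so the firm shuts down and loses only its fixed cost.

q = 0 (shut down); profit = -€44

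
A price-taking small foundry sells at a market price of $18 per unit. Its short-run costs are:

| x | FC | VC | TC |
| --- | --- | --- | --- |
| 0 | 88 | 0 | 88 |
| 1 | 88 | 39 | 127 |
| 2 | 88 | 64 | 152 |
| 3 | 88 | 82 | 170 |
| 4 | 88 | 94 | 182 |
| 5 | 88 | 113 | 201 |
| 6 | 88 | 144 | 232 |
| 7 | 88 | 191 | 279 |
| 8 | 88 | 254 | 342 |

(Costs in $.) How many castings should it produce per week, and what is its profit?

x = 0 (shut down); profit = -$88

Profit at each row (π = 18x − TC): x=0: -88; x=1: -109; x=2: -116; x=3: -116; x=4: -110; x=5: -111; x=6: -124; x=7: -153; x=8: -198.
Profit is highest at x = 0. Equivalently, the lowest AVC in the table is 113/5 ≈ $22.60 at x = 5, and P = $18 falls below it — price never covers variable cost, so the firm shuts down and loses only its fixed cost.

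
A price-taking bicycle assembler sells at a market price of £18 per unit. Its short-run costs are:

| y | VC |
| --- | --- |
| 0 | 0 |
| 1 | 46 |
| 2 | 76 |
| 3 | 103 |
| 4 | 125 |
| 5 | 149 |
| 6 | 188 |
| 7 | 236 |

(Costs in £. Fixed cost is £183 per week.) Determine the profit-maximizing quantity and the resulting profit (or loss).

Compute π = P·y − TC at each output: y=0: -183; y=1: -211; y=2: -223; y=3: -232; y=4: -236; y=5: -242; y=6: -263; y=7: -293.
Profit is highest at y = 0. Equivalently, the lowest AVC in the table is 149/5 ≈ £29.80 at y = 5, and P = £18 falls below it — price never covers variable cost, so the firm shuts down and loses only its fixed cost.

y = 0 (shut down); profit = -£183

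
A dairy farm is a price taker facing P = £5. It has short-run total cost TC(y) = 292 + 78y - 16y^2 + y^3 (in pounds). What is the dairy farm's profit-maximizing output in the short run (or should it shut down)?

Shut down

Strip out fixed cost: VC = 78y - 16y^2 + y^3. Then AVC = 78 - 16y + y^2 and MC = 78 - 32y + 3y^2.
AVC is minimized where dAVC/dy = -16 + 2y = 0, at y = 8; min AVC = 78 - 16·8 + 8^2 = £14.
With P < min AVC (£5 < £14), every unit sold adds to the loss.
Best response: produce nothing and absorb the £292 fixed cost.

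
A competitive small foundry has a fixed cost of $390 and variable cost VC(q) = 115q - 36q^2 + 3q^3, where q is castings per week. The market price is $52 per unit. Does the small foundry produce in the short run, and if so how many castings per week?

Produce at q = 7

Variable cost is VC = 115q - 36q^2 + 3q^3, so AVC = VC/q = 115 - 36q + 3q^2 and MC = dTC/dq = 115 - 72q + 9q^2.
AVC is minimized where dAVC/dq = -36 + 6q = 0, at q = 6; min AVC = 115 - 36·6 + 3·6^2 = $7.
Because $52 ≥ $7, revenue can cover variable cost; the firm operates.
Set P = MC: 52 = 115 - 72q + 9q^2 → 63 - 72q + 9q^2 = 0. The roots are q = 1 and q = 7; the profit-maximizing output is on the rising part of MC, so q* = 7.
Check: AVC at q = 7 is $10 ≤ P, so revenue covers variable cost.
Profit = P·q − TC = 52·7 − 460 = -$96, a loss, but smaller than the $390 fixed cost the firm would lose by shutting down.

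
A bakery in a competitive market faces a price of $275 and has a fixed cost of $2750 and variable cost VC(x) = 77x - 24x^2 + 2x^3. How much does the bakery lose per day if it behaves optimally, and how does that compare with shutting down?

Profit = -$330 at x = 11

AVC = 77 - 24x + 2x^2 has its minimum $5 at x = 6; price $275 clears that bar, so the firm operates.
With MC = 77 - 48x + 6x^2, P = MC on the upward-sloping part at x* = 11.
TR = 275·11 = 3025. TC = 2750 + 605 = 3355. Profit = 3025 − 3355 = -$330.
Shutting down would mean losing the fixed cost of $2750, so operating at a loss of $330 is better by $2420.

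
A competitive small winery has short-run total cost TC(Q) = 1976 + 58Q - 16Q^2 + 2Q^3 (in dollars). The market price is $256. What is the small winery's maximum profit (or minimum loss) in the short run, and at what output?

AVC = 58 - 16Q + 2Q^2; min AVC = $26 at Q = 4. Since P = $256 ≥ min AVC, the firm produces.
MC = 58 - 32Q + 6Q^2. Setting P = MC and taking the root on the rising branch gives Q* = 9.
TR = 256·9 = 2304. TC = 1976 + 684 = 2660. Profit = 2304 − 2660 = -$356.
Shutting down would mean losing the fixed cost of $1976, so operating at a loss of $356 is better by $1620.

Profit = -$356 at Q = 9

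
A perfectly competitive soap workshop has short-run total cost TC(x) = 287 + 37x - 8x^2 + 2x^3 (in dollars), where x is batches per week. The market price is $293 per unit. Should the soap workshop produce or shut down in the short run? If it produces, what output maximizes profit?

Variable cost is VC = 37x - 8x^2 + 2x^3, so AVC = VC/x = 37 - 8x + 2x^2 and MC = dTC/dx = 37 - 16x + 6x^2.
AVC is minimized where dAVC/dx = -8 + 4x = 0, at x = 2; min AVC = 37 - 8·2 + 2·2^2 = $29.
Because $293 ≥ $29, revenue can cover variable cost; the firm operates.
Solving P = MC: -256 - 16x + 6x^2 = 0 ⇒ x = -16/3 or 8. On the upward-sloping branch, x* = 8.
Check: AVC at x = 8 is $101 ≤ P, so revenue covers variable cost.
Profit = P·x − TC = 293·8 − 1095 = $1249.

Produce at x = 8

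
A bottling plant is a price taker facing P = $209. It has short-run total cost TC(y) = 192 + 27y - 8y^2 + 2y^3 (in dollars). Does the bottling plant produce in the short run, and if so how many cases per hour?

From TC, MC = TC'(y) = 27 - 16y + 6y^2 and AVC = VC/y = 27 - 8y + 2y^2.
AVC is minimized where dAVC/dy = -8 + 4y = 0, at y = 2; min AVC = 27 - 8·2 + 2·2^2 = $19.
P = $209 exceeds min AVC = $19, so the firm stays open.
Set P = MC: 209 = 27 - 16y + 6y^2 → -182 - 16y + 6y^2 = 0. The roots are y = -13/3 and y = 7; the profit-maximizing output is on the rising part of MC, so y* = 7.
Check: AVC at y = 7 is $69 ≤ P, so revenue covers variable cost.
Profit = P·y − TC = 209·7 − 675 = $788.

Produce at y = 7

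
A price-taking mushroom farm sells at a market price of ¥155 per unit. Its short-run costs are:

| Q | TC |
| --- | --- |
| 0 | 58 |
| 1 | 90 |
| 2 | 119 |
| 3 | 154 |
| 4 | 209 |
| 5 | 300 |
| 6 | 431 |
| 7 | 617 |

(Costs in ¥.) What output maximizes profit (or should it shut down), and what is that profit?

Profit at each row (π = 155Q − TC): Q=0: -58; Q=1: 65; Q=2: 191; Q=3: 311; Q=4: 411; Q=5: 475; Q=6: 499; Q=7: 468.
Profit is maximized at Q = 6. AVC there is 373/6 = ¥62.17 ≤ P, so producing beats shutting down (which would give -¥58).

Q = 6; profit = ¥499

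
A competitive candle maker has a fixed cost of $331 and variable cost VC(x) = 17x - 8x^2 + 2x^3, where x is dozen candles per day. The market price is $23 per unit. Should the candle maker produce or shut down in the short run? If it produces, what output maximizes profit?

Strip out fixed cost: VC = 17x - 8x^2 + 2x^3. Then AVC = 17 - 8x + 2x^2 and MC = 17 - 16x + 6x^2.
AVC hits its minimum where MC = AVC, at x = 2, giving min AVC = 17 - 8·2 + 2·2^2 = $9.
Since P = $23 ≥ min AVC = $9, price covers variable cost and the firm should produce.
Solving P = MC: -6 - 16x + 6x^2 = 0 ⇒ x = -1/3 or 3. On the upward-sloping branch, x* = 3.
Check: AVC at x = 3 is $11 ≤ P, so revenue covers variable cost.
Profit = P·x − TC = 23·3 − 364 = -$295, a loss, but smaller than the $331 fixed cost the firm would lose by shutting down.

Produce at x = 3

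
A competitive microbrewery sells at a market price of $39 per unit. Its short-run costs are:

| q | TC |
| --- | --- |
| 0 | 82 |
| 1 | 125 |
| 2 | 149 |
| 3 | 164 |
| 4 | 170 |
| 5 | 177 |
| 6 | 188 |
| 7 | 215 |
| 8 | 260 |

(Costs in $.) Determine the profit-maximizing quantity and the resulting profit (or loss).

q = 7; profit = $58

Compute π = P·q − TC at each output: q=0: -82; q=1: -86; q=2: -71; q=3: -47; q=4: -14; q=5: 18; q=6: 46; q=7: 58; q=8: 52.
Profit is maximized at q = 7. AVC there is 133/7 = $19 ≤ P, so producing beats shutting down (which would give -$82).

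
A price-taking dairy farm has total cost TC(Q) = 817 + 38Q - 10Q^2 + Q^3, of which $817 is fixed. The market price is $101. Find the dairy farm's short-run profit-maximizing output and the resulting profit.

Profit = -$169 at Q = 9

AVC = 38 - 10Q + Q^2; min AVC = $13 at Q = 5. Since P = $101 ≥ min AVC, the firm produces.
With MC = 38 - 20Q + 3Q^2, P = MC on the upward-sloping part at Q* = 9.
TR = 101·9 = 909. TC = 817 + 261 = 1078. Profit = 909 − 1078 = -$169.
That loss of $169 beats the $817 the firm would lose by shutting down; producing recovers $648 of fixed cost.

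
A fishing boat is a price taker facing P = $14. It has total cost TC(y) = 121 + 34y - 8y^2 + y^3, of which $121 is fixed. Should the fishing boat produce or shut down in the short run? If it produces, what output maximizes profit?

Variable cost is VC = 34y - 8y^2 + y^3, so AVC = VC/y = 34 - 8y + y^2 and MC = dTC/dy = 34 - 16y + 3y^2.
AVC is minimized where dAVC/dy = -8 + 2y = 0, at y = 4; min AVC = 34 - 8·4 + 4^2 = $18.
With P < min AVC ($14 < $18), every unit sold adds to the loss.
Shutting down limits the loss to fixed cost, $121.

Shut down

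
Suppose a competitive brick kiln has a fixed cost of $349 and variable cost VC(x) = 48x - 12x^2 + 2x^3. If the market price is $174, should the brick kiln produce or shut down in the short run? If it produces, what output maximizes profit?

Produce at x = 7

Variable cost is VC = 48x - 12x^2 + 2x^3, so AVC = VC/x = 48 - 12x + 2x^2 and MC = dTC/dx = 48 - 24x + 6x^2.
AVC hits its minimum where MC = AVC, at x = 3, giving min AVC = 48 - 12·3 + 2·3^2 = $30.
Since P = $174 ≥ min AVC = $30, price covers variable cost and the firm should produce.
P = MC gives -126 - 24x + 6x^2 = 0, with roots -3 and 7. Take the larger (rising MC): x* = 7.
Check: AVC at x = 7 is $62 ≤ P, so revenue covers variable cost.
Profit = P·x − TC = 174·7 − 783 = $435.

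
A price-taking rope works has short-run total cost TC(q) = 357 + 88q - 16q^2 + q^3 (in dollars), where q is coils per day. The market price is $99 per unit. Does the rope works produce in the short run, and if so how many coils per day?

From TC, MC = TC'(q) = 88 - 32q + 3q^2 and AVC = VC/q = 88 - 16q + q^2.
AVC is minimized where dAVC/dq = -16 + 2q = 0, at q = 8; min AVC = 88 - 16·8 + 8^2 = $24.
Since P = $99 ≥ min AVC = $24, price covers variable cost and the firm should produce.
P = MC gives -11 - 32q + 3q^2 = 0, with roots -1/3 and 11. Take the larger (rising MC): q* = 11.
Check: AVC at q = 11 is $33 ≤ P, so revenue covers variable cost.
Profit = P·q − TC = 99·11 − 720 = $369.

Produce at q = 11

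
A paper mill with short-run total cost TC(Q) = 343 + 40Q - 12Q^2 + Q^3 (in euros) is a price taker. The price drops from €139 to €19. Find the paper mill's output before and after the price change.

MC = 40 - 24Q + 3Q^2; the shutdown threshold is min AVC = €4 (at Q = 6).
At P = €139 ≥ min AVC, set P = MC on the rising branch: Q = 11.
At P = €19 ≥ min AVC, set P = MC: Q = 7. The firm stays open but cuts output.

Output falls from 11 to 7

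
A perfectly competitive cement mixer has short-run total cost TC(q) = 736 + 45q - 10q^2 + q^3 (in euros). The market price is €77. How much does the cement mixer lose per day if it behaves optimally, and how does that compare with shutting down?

Profit = -€352 at q = 8

AVC = 45 - 10q + q^2 has its minimum €20 at q = 5; price €77 clears that bar, so the firm operates.
With MC = 45 - 20q + 3q^2, P = MC on the upward-sloping part at q* = 8.
TR = 77·8 = 616. TC = 736 + 232 = 968. Profit = 616 − 968 = -€352.
By producing, the firm covers all variable cost plus €384 of fixed cost; shutting down would lose the full €736.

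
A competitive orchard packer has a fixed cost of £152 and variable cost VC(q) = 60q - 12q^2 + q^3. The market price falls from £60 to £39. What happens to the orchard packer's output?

Output falls from 8 to 7

AVC = 60 - 12q + q^2, minimized at q = 6 where min AVC = £24. MC = 60 - 24q + 3q^2.
At P = £60 ≥ min AVC, set P = MC on the rising branch: q = 8.
At P = £39 ≥ min AVC, set P = MC: q = 7. The firm stays open but cuts output.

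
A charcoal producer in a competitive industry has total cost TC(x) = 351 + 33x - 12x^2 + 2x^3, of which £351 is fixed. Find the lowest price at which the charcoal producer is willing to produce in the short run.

The shutdown price is the minimum of AVC. VC = 33x - 12x^2 + 2x^3, so AVC = 33 - 12x + 2x^2.
dAVC/dx = -12 + 4x = 0 gives x = 3. min AVC = 33 - 12·3 + 2·3^2 = 15.
The firm shuts down for any P below £15.

£15 per unit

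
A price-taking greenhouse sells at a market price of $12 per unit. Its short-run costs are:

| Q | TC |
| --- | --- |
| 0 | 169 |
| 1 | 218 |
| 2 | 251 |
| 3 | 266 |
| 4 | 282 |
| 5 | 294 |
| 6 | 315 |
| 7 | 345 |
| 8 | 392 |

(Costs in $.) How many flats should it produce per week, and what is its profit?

Compute π = P·Q − TC at each output: Q=0: -169; Q=1: -206; Q=2: -227; Q=3: -230; Q=4: -234; Q=5: -234; Q=6: -243; Q=7: -261; Q=8: -296.
Profit is highest at Q = 0. Equivalently, the lowest AVC in the table is 146/6 ≈ $24.33 at Q = 6, and P = $12 falls below it — price never covers variable cost, so the firm shuts down and loses only its fixed cost.

Q = 0 (shut down); profit = -$169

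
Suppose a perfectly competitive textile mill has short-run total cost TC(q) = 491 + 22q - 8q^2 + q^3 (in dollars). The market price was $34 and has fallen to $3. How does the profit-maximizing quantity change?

AVC = 22 - 8q + q^2, minimized at q = 4 where min AVC = $6. MC = 22 - 16q + 3q^2.
With P = $34 above the shutdown price, P = MC gives q = 6.
At P = $3 < min AVC = $6, price no longer covers variable cost at any output, so the firm shuts down: q = 0.

Output falls from 6 to 0 (the firm shuts down)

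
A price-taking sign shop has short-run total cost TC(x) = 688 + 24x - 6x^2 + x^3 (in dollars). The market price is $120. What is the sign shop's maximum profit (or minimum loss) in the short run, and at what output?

Profit = -$48 at x = 8

AVC = 24 - 6x + x^2 has its minimum $15 at x = 3; price $120 clears that bar, so the firm operates.
MC = 24 - 12x + 3x^2. Setting P = MC and taking the root on the rising branch gives x* = 8.
TR = 120·8 = 960. TC = 688 + 320 = 1008. Profit = 960 − 1008 = -$48.
Shutting down would mean losing the fixed cost of $688, so operating at a loss of $48 is better by $640.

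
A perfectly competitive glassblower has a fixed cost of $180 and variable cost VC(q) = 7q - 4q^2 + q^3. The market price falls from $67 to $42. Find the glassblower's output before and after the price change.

AVC = 7 - 4q + q^2, minimized at q = 2 where min AVC = $3. MC = 7 - 8q + 3q^2.
At P = $67 ≥ min AVC, set P = MC on the rising branch: q = 6.
At P = $42 ≥ min AVC, set P = MC: q = 5. The firm stays open but cuts output.

Output falls from 6 to 5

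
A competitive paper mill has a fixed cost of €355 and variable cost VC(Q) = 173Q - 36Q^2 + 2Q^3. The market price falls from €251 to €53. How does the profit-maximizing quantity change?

Output falls from 13 to 10

AVC = 173 - 36Q + 2Q^2, minimized at Q = 9 where min AVC = €11. MC = 173 - 72Q + 6Q^2.
With P = €251 above the shutdown price, P = MC gives Q = 13.
At P = €53 ≥ min AVC, set P = MC: Q = 10. The firm stays open but cuts output.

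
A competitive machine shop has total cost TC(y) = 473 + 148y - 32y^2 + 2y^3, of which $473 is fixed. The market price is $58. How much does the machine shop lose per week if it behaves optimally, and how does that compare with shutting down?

AVC = 148 - 32y + 2y^2 has its minimum $20 at y = 8; price $58 clears that bar, so the firm operates.
With MC = 148 - 64y + 6y^2, P = MC on the upward-sloping part at y* = 9.
TR = 58·9 = 522. TC = 473 + 198 = 671. Profit = 522 − 671 = -$149.
Shutting down would mean losing the fixed cost of $473, so operating at a loss of $149 is better by $324.

Profit = -$149 at y = 9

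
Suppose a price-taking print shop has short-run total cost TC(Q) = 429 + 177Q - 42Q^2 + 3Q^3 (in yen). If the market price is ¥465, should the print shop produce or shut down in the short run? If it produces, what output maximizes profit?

Produce at Q = 12

Variable cost is VC = 177Q - 42Q^2 + 3Q^3, so AVC = VC/Q = 177 - 42Q + 3Q^2 and MC = dTC/dQ = 177 - 84Q + 9Q^2.
The AVC parabola has its vertex at Q = 42/6 = 7, where AVC = 177 - 42·7 + 3·7^2 = ¥30.
Because ¥465 ≥ ¥30, revenue can cover variable cost; the firm operates.
P = MC gives -288 - 84Q + 9Q^2 = 0, with roots -8/3 and 12. Take the larger (rising MC): Q* = 12.
Check: AVC at Q = 12 is ¥105 ≤ P, so revenue covers variable cost.
Profit = P·Q − TC = 465·12 − 1689 = ¥3891.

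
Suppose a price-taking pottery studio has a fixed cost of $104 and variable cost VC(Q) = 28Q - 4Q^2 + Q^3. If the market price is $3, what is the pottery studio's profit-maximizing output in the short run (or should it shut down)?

Strip out fixed cost: VC = 28Q - 4Q^2 + Q^3. Then AVC = 28 - 4Q + Q^2 and MC = 28 - 8Q + 3Q^2.
AVC hits its minimum where MC = AVC, at Q = 2, giving min AVC = 28 - 4·2 + 2^2 = $24.
P = $3 lies below min AVC = $24; no output level covers variable cost.
The firm minimizes its loss by shutting down and losing only its fixed cost of $104.

Shut down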